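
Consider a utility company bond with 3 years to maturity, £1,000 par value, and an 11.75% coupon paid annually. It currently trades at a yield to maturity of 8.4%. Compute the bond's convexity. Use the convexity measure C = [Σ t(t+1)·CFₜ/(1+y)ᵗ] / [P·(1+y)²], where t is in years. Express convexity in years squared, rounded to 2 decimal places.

8.89

With y = 0.084:
  t   CF        PV=CF/(1+0.084)^t    t·PV        t(t+1)·PV
  1       117.50       108.3948       108.3948         216.7897
  2       117.50        99.9952       199.9905         599.9714
  3     1,117.50       877.3233     2,631.9700      10,527.8801
  Σ                  1,085.7134     2,940.3553      11,344.6412
P = 1,085.7134.
Convexity = Σ t(t+1)·PV / [P·(1+y)²] = 11,344.6412 / (1,085.7134 × 1.175056) = 8.89236.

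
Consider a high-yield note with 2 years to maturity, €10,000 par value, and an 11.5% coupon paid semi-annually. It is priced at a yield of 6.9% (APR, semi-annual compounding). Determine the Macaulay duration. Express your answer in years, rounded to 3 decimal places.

1.850 years

Periodic yield y = 0.0345. Discount each cash flow and weight by its period:
  t   CF        PV=CF/(1+0.0345)^t    t·PV
  1       575.00       555.8241       555.8241
  2       575.00       537.2876     1,074.5753
  3       575.00       519.3694     1,558.1082
  4    10,575.00     9,233.3308    36,933.3233
  Σ                 10,845.8119    40,121.8308
Price P = Σ PV = 10,845.8119.
Macaulay duration = Σ(t·PV) / P = 40,121.8308 / 10,845.8119 = 3.69929 half-year periods.
In years: 3.69929 / 2 = 1.84965 years.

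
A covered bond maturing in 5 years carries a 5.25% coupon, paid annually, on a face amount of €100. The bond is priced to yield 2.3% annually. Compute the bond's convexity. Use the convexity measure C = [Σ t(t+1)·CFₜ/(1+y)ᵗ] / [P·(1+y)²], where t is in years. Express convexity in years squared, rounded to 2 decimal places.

With y = 0.023:
  t   CF        PV=CF/(1+0.023)^t    t·PV        t(t+1)·PV
  1         5.25         5.1320         5.1320          10.2639
  2         5.25         5.0166        10.0332          30.0995
  3         5.25         4.9038        14.7114          58.8456
  4         5.25         4.7935        19.1742          95.8709
  5       105.25        93.9386       469.6928       2,818.1570
  Σ                    113.7845       518.7435       3,013.2369
P = 113.7845.
Convexity = Σ t(t+1)·PV / [P·(1+y)²] = 3,013.2369 / (113.7845 × 1.046529) = 25.30458.

25.30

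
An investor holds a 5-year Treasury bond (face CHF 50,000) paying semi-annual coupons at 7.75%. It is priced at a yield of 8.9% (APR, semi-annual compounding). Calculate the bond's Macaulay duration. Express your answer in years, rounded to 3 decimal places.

4.218 years

Periodic yield y = 0.0445. Discount each cash flow and weight by its period:
  t   CF        PV=CF/(1+0.0445)^t    t·PV
  1     1,937.50     1,854.9545     1,854.9545
  2     1,937.50     1,775.9258     3,551.8516
  3     1,937.50     1,700.2641     5,100.7922
  4     1,937.50     1,627.8258     6,511.3033
  5     1,937.50     1,558.4737     7,792.3687
  6     1,937.50     1,492.0763     8,952.4581
  7     1,937.50     1,428.5078     9,999.5543
  8     1,937.50     1,367.6474    10,941.1795
  9     1,937.50     1,309.3800    11,784.4203
  10   51,937.50    33,604.4350   336,044.3501
  Σ                 47,719.4906   402,533.2325
Price P = Σ PV = 47,719.4906.
Macaulay duration = Σ(t·PV) / P = 402,533.2325 / 47,719.4906 = 8.43541 half-year periods.
In years: 8.43541 / 2 = 4.21770 years.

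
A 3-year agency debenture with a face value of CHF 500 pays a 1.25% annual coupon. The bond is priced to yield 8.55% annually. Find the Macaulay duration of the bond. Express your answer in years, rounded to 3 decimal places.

Periodic yield y = 0.0855. Discount each cash flow and weight by its year:
  t   CF        PV=CF/(1+0.0855)^t    t·PV
  1         6.25         5.7577         5.7577
  2         6.25         5.3042        10.6084
  3       506.25       395.7998     1,187.3994
  Σ                    406.8617     1,203.7655
Price P = Σ PV = 406.8617.
Macaulay duration = Σ(t·PV) / P = 1,203.7655 / 406.8617 = 2.95866 years.

2.959 years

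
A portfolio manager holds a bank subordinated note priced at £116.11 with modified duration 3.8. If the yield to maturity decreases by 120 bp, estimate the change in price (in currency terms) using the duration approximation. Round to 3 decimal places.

+£5.295

Duration approximation: ΔP/P ≈ -D_mod · Δy = -3.8 × (-0.012) = +0.045600.
ΔP ≈ 116.11 × (+0.045600) = +5.294616.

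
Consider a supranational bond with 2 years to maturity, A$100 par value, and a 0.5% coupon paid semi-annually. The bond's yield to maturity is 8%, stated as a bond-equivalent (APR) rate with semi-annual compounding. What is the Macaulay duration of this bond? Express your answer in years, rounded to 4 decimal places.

1.9919 years

Periodic yield y = 0.04. Discount each cash flow and weight by its period:
  t   CF        PV=CF/(1+0.04)^t    t·PV
  1         0.25         0.2404         0.2404
  2         0.25         0.2311         0.4623
  3         0.25         0.2222         0.6667
  4       100.25        85.6941       342.7765
  Σ                     86.3879       344.1459
Price P = Σ PV = 86.3879.
Macaulay duration = Σ(t·PV) / P = 344.1459 / 86.3879 = 3.98373 half-year periods.
In years: 3.98373 / 2 = 1.99186 years.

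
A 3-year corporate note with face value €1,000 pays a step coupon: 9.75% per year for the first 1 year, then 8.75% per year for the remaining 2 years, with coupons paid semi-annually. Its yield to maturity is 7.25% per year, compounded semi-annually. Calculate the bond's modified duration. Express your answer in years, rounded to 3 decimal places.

Periodic yield y = 0.03625. First find Macaulay duration:
  t   CF        PV=CF/(1+0.03625)^t    t·PV
  1        48.75        47.0446        47.0446
  2        48.75        45.3989        90.7978
  3        43.75        39.3174       117.9521
  4        43.75        37.9420       151.7679
  5        43.75        36.6147       183.0734
  6     1,043.75       842.9644     5,057.7863
  Σ                  1,049.2820     5,648.4222
P = 1,049.2820; Macaulay duration = 5,648.4222 / 1,049.2820 = 5.38313 half-year periods = 2.69157 years.
Modified duration = D_Mac / (1 + y) = 2.69157 / 1.03625 = 2.59741 years.

2.597 years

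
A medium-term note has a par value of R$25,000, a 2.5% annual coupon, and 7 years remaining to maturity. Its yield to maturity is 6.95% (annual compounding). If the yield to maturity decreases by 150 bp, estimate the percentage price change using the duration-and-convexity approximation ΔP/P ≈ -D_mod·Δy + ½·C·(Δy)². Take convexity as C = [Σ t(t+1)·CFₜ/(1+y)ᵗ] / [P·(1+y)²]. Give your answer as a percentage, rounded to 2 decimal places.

+9.49%

With y = 0.0695:
  t   CF        PV=CF/(1+0.0695)^t    t·PV        t(t+1)·PV
  1       625.00       584.3852       584.3852       1,168.7705
  2       625.00       546.4097     1,092.8195       3,278.4585
  3       625.00       510.9021     1,532.7062       6,130.8247
  4       625.00       477.7018     1,910.8071       9,554.0356
  5       625.00       446.6590     2,233.2949      13,399.7695
  6       625.00       417.6335     2,505.8007      17,540.6052
  7    25,625.00    16,010.2588   112,071.8115     896,574.4918
  Σ                 18,993.9500   121,931.6252     947,646.9558
P = 18,993.9500; D_Mac = 6.41950 yrs; D_mod = 6.00234 yrs; C = 43.61840.
Duration effect: -6.00234 × (-0.015) = +0.090035
Convexity effect: 0.5 × 43.61840 × (-0.015)² = +0.0049071
ΔP/P ≈ +0.090035 + 0.0049071 = +0.094942 = +9.4942%.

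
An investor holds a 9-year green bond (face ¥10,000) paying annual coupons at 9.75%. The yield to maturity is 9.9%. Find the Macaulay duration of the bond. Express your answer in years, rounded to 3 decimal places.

Periodic yield y = 0.099. Discount each cash flow and weight by its year:
  t   CF        PV=CF/(1+0.099)^t    t·PV
  1       975.00       887.1702       887.1702
  2       975.00       807.2522     1,614.5044
  3       975.00       734.5334     2,203.6001
  4       975.00       668.3652     2,673.4609
  5       975.00       608.1576     3,040.7881
  6       975.00       553.3736     3,320.2418
  7       975.00       503.5247     3,524.6728
  8       975.00       458.1662     3,665.3298
  9    10,975.00     4,692.7271    42,234.5437
  Σ                  9,913.2702    63,164.3118
Price P = Σ PV = 9,913.2702.
Macaulay duration = Σ(t·PV) / P = 63,164.3118 / 9,913.2702 = 6.37169 years.

6.372 years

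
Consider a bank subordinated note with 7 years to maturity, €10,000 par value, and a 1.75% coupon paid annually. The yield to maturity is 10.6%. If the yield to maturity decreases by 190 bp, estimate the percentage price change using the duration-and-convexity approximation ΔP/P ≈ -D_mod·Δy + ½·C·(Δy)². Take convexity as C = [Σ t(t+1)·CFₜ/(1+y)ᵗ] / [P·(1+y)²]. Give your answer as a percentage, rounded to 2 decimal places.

+11.93%

With y = 0.106:
  t   CF        PV=CF/(1+0.106)^t    t·PV        t(t+1)·PV
  1       175.00       158.2278       158.2278         316.4557
  2       175.00       143.0632       286.1263         858.3789
  3       175.00       129.3519       388.0556       1,552.2223
  4       175.00       116.9547       467.8187       2,339.0933
  5       175.00       105.7456       528.7281       3,172.3688
  6       175.00        95.6109       573.6652       4,015.6567
  7    10,175.00     5,026.3014    35,184.1099     281,472.8796
  Σ                  5,775.2554    37,586.7317     293,727.0552
P = 5,775.2554; D_Mac = 6.50824 yrs; D_mod = 5.88448 yrs; C = 41.57790.
Duration effect: -5.88448 × (-0.019) = +0.111805
Convexity effect: 0.5 × 41.57790 × (-0.019)² = +0.0075048
ΔP/P ≈ +0.111805 + 0.0075048 = +0.119310 = +11.9310%.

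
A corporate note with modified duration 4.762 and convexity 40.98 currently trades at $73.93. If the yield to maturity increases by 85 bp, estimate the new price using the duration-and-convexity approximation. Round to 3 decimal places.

$71.047

Duration effect: -D_mod·Δy = -4.762 × (+0.0085) = -0.040477
Convexity effect: ½·C·(Δy)² = 0.5 × 40.98 × (0.0085)² = +0.0014804025
ΔP/P ≈ -0.040477 + 0.0014804025 = -0.0389965975
New price ≈ 73.93 × (1 - 0.0389965975) = 71.046981546825.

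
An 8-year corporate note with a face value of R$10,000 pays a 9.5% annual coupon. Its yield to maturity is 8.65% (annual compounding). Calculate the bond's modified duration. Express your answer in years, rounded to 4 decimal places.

Periodic yield y = 0.0865. First find Macaulay duration:
  t   CF        PV=CF/(1+0.0865)^t    t·PV
  1       950.00       874.3672       874.3672
  2       950.00       804.7559     1,609.5117
  3       950.00       740.6865     2,222.0594
  4       950.00       681.7179     2,726.8715
  5       950.00       627.4440     3,137.2199
  6       950.00       577.4910     3,464.9460
  7       950.00       531.5150     3,720.6047
  8    10,950.00     5,638.6647    45,109.3180
  Σ                 10,476.6421    62,864.8984
P = 10,476.6421; Macaulay duration = 62,864.8984 / 10,476.6421 = 6.00048 years.
Modified duration = D_Mac / (1 + y) = 6.00048 / 1.0865 = 5.52276 years.

5.5228 years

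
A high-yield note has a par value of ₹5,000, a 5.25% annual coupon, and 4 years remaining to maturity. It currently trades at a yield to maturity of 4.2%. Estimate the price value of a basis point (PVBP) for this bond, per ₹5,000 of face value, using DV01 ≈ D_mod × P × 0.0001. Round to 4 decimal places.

₹1.8510

Periodic yield y = 0.042.
  t   CF        PV=CF/(1+0.042)^t    t·PV
  1       262.50       251.9194       251.9194
  2       262.50       241.7652       483.5305
  3       262.50       232.0204       696.0612
  4     5,262.50     4,463.9696    17,855.8786
  Σ                  5,189.6747    19,287.3896
P = 5,189.6747; D_Mac = 3.71649 yrs; D_mod = 3.56669 yrs.
DV01 ≈ 3.56669 × 5,189.6747 × 0.0001 = 1.850997.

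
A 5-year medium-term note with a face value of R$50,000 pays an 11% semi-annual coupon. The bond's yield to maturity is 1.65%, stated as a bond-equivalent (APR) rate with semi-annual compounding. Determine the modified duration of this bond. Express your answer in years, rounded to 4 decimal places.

Periodic yield y = 0.00825. First find Macaulay duration:
  t   CF        PV=CF/(1+0.00825)^t    t·PV
  1     2,750.00     2,727.4981     2,727.4981
  2     2,750.00     2,705.1804     5,410.3608
  3     2,750.00     2,683.0453     8,049.1358
  4     2,750.00     2,661.0913    10,644.3651
  5     2,750.00     2,639.3169    13,196.5846
  6     2,750.00     2,617.7207    15,706.3243
  7     2,750.00     2,596.3012    18,174.1086
  8     2,750.00     2,575.0570    20,600.4561
  9     2,750.00     2,553.9866    22,985.8796
  10   52,750.00    48,589.2457   485,892.4571
  Σ                 72,348.4433   603,387.1700
P = 72,348.4433; Macaulay duration = 603,387.1700 / 72,348.4433 = 8.34002 half-year periods = 4.17001 years.
Modified duration = D_Mac / (1 + y) = 4.17001 / 1.00825 = 4.13589 years.

4.1359 years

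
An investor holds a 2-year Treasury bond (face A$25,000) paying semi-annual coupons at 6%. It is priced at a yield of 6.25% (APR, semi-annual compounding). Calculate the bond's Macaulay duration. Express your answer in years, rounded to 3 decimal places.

Periodic yield y = 0.03125. Discount each cash flow and weight by its period:
  t   CF        PV=CF/(1+0.03125)^t    t·PV
  1       750.00       727.2727       727.2727
  2       750.00       705.2342     1,410.4683
  3       750.00       683.8634     2,051.5903
  4    25,750.00    22,767.8167    91,071.2670
  Σ                 24,884.1871    95,260.5983
Price P = Σ PV = 24,884.1871.
Macaulay duration = Σ(t·PV) / P = 95,260.5983 / 24,884.1871 = 3.82816 half-year periods.
In years: 3.82816 / 2 = 1.91408 years.

1.914 years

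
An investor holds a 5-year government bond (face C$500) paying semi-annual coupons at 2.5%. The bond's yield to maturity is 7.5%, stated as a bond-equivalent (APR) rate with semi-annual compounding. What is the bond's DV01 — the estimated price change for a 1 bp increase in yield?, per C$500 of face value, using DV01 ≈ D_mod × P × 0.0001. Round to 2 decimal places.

C$0.18

Periodic yield y = 0.0375.
  t   CF        PV=CF/(1+0.0375)^t    t·PV
  1         6.25         6.0241         6.0241
  2         6.25         5.8064        11.6127
  3         6.25         5.5965        16.7895
  4         6.25         5.3942        21.5768
  5         6.25         5.1992        25.9962
  6         6.25         5.0113        30.0679
  7         6.25         4.8302        33.8113
  8         6.25         4.6556        37.2448
  9         6.25         4.4873        40.3859
  10      506.25       350.3354     3,503.3537
  Σ                    397.3402     3,726.8627
P = 397.3402; D_Mac = 9.37953 half-year periods = 4.68976 yrs; D_mod = 4.52025 yrs.
DV01 ≈ 4.52025 × 397.3402 × 0.0001 = 0.179608.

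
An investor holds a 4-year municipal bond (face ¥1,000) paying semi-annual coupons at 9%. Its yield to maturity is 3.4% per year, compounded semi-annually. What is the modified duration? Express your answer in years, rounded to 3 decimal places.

Periodic yield y = 0.017. First find Macaulay duration:
  t   CF        PV=CF/(1+0.017)^t    t·PV
  1        45.00        44.2478        44.2478
  2        45.00        43.5081        87.0163
  3        45.00        42.7809       128.3426
  4        45.00        42.0658       168.2630
  5        45.00        41.3626       206.8130
  6        45.00        40.6712       244.0271
  7        45.00        39.9913       279.9393
  8     1,045.00       913.1638     7,305.3101
  Σ                  1,207.7914     8,463.9592
P = 1,207.7914; Macaulay duration = 8,463.9592 / 1,207.7914 = 7.00780 half-year periods = 3.50390 years.
Modified duration = D_Mac / (1 + y) = 3.50390 / 1.017 = 3.44533 years.

3.445 years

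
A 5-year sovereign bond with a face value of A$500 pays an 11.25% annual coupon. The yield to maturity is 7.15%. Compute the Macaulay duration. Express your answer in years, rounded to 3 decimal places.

4.159 years

Periodic yield y = 0.0715. Discount each cash flow and weight by its year:
  t   CF        PV=CF/(1+0.0715)^t    t·PV
  1        56.25        52.4965        52.4965
  2        56.25        48.9935        97.9869
  3        56.25        45.7242       137.1726
  4        56.25        42.6731       170.6923
  5       556.25       393.8303     1,969.1516
  Σ                    583.7175     2,427.4998
Price P = Σ PV = 583.7175.
Macaulay duration = Σ(t·PV) / P = 2,427.4998 / 583.7175 = 4.15869 years.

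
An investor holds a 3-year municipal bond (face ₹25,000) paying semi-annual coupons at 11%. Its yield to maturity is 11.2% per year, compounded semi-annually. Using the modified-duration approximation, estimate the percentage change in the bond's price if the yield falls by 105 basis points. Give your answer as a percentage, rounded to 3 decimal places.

+2.619%

Periodic yield y = 0.056. Modified duration first:
  t   CF        PV=CF/(1+0.056)^t    t·PV
  1     1,375.00     1,302.0833     1,302.0833
  2     1,375.00     1,233.0335     2,466.0669
  3     1,375.00     1,167.6453     3,502.9360
  4     1,375.00     1,105.7247     4,422.8989
  5     1,375.00     1,047.0878     5,235.4391
  6    26,375.00    19,019.9320   114,119.5918
  Σ                 24,875.5066   131,049.0160
P = 24,875.5066; D_Mac = 5.26819 half-year periods = 2.63410 yrs; D_mod = 2.63410/(1+0.056) = 2.49441 yrs.
ΔP/P ≈ -D_mod · Δy = -2.49441 × (-0.0105) = +0.026191 = +2.6191%.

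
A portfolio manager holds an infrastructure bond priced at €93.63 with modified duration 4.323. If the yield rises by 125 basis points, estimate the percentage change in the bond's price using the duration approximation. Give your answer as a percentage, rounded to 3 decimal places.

-5.404%

Duration approximation: ΔP/P ≈ -D_mod · Δy = -4.323 × (+0.0125) = -0.0540375.
As a percentage: -5.40375%.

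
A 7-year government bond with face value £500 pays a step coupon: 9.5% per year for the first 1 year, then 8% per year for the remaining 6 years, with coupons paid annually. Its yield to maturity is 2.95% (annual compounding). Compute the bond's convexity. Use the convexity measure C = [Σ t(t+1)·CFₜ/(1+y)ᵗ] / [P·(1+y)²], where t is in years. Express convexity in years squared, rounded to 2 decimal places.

40.57

With y = 0.0295:
  t   CF        PV=CF/(1+0.0295)^t    t·PV        t(t+1)·PV
  1        47.50        46.1389        46.1389          92.2778
  2        40.00        37.7405        75.4809         226.4428
  3        40.00        36.6590       109.9771         439.9083
  4        40.00        35.6086       142.4343         712.1715
  5        40.00        34.5882       172.9411       1,037.6467
  6        40.00        33.5971       201.5826       1,411.0785
  7       540.00       440.5643     3,083.9501      24,671.6008
  Σ                    664.8966     3,832.5051      28,591.1264
P = 664.8966.
Convexity = Σ t(t+1)·PV / [P·(1+y)²] = 28,591.1264 / (664.8966 × 1.059870) = 40.57182.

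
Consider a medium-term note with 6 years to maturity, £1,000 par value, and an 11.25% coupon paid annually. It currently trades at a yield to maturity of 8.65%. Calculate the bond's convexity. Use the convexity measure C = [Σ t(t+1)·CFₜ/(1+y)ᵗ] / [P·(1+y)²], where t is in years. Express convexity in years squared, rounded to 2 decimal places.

25.82

With y = 0.0865:
  t   CF        PV=CF/(1+0.0865)^t    t·PV        t(t+1)·PV
  1       112.50       103.5435       103.5435         207.0870
  2       112.50        95.3000       190.6001         571.8002
  3       112.50        87.7129       263.1386       1,052.5545
  4       112.50        80.7297       322.9190       1,614.5950
  5       112.50        74.3026       371.5129       2,229.0773
  6     1,112.50       676.2724     4,057.6341      28,403.4390
  Σ                  1,117.8611     5,309.3482      34,078.5529
P = 1,117.8611.
Convexity = Σ t(t+1)·PV / [P·(1+y)²] = 34,078.5529 / (1,117.8611 × 1.180482) = 25.82461.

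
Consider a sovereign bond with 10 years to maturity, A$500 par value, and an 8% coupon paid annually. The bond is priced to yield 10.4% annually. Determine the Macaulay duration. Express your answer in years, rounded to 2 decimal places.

Periodic yield y = 0.104. Discount each cash flow and weight by its year:
  t   CF        PV=CF/(1+0.104)^t    t·PV
  1        40.00        36.2319        36.2319
  2        40.00        32.8187        65.6375
  3        40.00        29.7271        89.1813
  4        40.00        26.9267       107.7069
  5        40.00        24.3902       121.9508
  6        40.00        22.0925       132.5552
  7        40.00        20.0114       140.0795
  8        40.00        18.1262       145.0098
  9        40.00        16.4187       147.7682
  10      540.00       200.7719     2,007.7194
  Σ                    427.5154     2,993.8405
Price P = Σ PV = 427.5154.
Macaulay duration = Σ(t·PV) / P = 2,993.8405 / 427.5154 = 7.00288 years.

7.00 years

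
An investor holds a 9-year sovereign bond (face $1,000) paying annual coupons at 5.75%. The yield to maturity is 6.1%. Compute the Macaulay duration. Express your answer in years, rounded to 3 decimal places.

Periodic yield y = 0.061. Discount each cash flow and weight by its year:
  t   CF        PV=CF/(1+0.061)^t    t·PV
  1        57.50        54.1942        54.1942
  2        57.50        51.0784       102.1568
  3        57.50        48.1417       144.4252
  4        57.50        45.3739       181.4957
  5        57.50        42.7652       213.8262
  6        57.50        40.3065       241.8393
  7        57.50        37.9892       265.9244
  8        57.50        35.8051       286.4407
  9     1,057.50       620.6431     5,585.7878
  Σ                    976.2973     7,076.0901
Price P = Σ PV = 976.2973.
Macaulay duration = Σ(t·PV) / P = 7,076.0901 / 976.2973 = 7.24788 years.

7.248 years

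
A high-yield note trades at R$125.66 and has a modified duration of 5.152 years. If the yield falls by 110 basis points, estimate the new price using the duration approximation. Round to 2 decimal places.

Duration approximation: ΔP/P ≈ -D_mod · Δy = -5.152 × (-0.011) = +0.056672.
New price ≈ 125.66 × (1 + 0.056672) = 132.78140352.

R$132.78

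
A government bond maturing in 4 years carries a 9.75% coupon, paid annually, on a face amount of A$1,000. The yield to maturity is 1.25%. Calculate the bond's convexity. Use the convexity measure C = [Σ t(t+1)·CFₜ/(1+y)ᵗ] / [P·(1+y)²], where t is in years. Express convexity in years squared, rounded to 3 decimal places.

16.709

With y = 0.0125:
  t   CF        PV=CF/(1+0.0125)^t    t·PV        t(t+1)·PV
  1        97.50        96.2963        96.2963         192.5926
  2        97.50        95.1075       190.2149         570.6447
  3        97.50        93.9333       281.7999       1,127.1994
  4     1,097.50     1,044.2979     4,177.1916      20,885.9578
  Σ                  1,329.6349     4,745.5026      22,776.3946
P = 1,329.6349.
Convexity = Σ t(t+1)·PV / [P·(1+y)²] = 22,776.3946 / (1,329.6349 × 1.025156) = 16.70946.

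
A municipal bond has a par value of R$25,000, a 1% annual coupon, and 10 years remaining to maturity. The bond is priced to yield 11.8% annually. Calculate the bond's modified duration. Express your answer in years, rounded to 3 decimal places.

Periodic yield y = 0.118. First find Macaulay duration:
  t   CF        PV=CF/(1+0.118)^t    t·PV
  1       250.00       223.6136       223.6136
  2       250.00       200.0122       400.0243
  3       250.00       178.9018       536.7053
  4       250.00       160.0195       640.0778
  5       250.00       143.1301       715.6505
  6       250.00       128.0234       768.1401
  7       250.00       114.5110       801.5773
  8       250.00       102.4249       819.3993
  9       250.00        91.6144       824.5297
  10   25,250.00     8,276.4357    82,764.3573
  Σ                  9,618.6865    88,494.0752
P = 9,618.6865; Macaulay duration = 88,494.0752 / 9,618.6865 = 9.20022 years.
Modified duration = D_Mac / (1 + y) = 9.20022 / 1.118 = 8.22918 years.

8.229 years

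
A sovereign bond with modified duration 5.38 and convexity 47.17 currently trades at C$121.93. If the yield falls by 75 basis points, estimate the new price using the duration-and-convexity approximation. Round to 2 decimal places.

C$127.01

Duration effect: -D_mod·Δy = -5.38 × (-0.0075) = +0.040350
Convexity effect: ½·C·(Δy)² = 0.5 × 47.17 × (-0.0075)² = +0.00132665625
ΔP/P ≈ +0.040350 + 0.00132665625 = +0.04167665625
New price ≈ 121.93 × (1 + 0.04167665625) = 127.0116346965625.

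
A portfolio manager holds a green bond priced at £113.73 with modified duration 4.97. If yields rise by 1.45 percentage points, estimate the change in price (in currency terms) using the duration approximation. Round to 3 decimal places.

Duration approximation: ΔP/P ≈ -D_mod · Δy = -4.97 × (+0.0145) = -0.072065.
ΔP ≈ 113.73 × (-0.072065) = -8.19595245.

-£8.196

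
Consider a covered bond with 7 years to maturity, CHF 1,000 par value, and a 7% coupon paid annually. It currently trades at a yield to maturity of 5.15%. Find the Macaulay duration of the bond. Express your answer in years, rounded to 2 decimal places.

5.83 years

Periodic yield y = 0.0515. Discount each cash flow and weight by its year:
  t   CF        PV=CF/(1+0.0515)^t    t·PV
  1        70.00        66.5716        66.5716
  2        70.00        63.3110       126.6221
  3        70.00        60.2102       180.6307
  4        70.00        57.2613       229.0451
  5        70.00        54.4567       272.2837
  6        70.00        51.7896       310.7375
  7     1,070.00       752.8680     5,270.0760
  Σ                  1,106.4684     6,455.9666
Price P = Σ PV = 1,106.4684.
Macaulay duration = Σ(t·PV) / P = 6,455.9666 / 1,106.4684 = 5.83475 years.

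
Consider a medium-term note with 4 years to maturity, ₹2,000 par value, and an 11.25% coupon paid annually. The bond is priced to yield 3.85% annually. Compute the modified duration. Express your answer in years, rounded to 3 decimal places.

Periodic yield y = 0.0385. First find Macaulay duration:
  t   CF        PV=CF/(1+0.0385)^t    t·PV
  1       225.00       216.6586       216.6586
  2       225.00       208.6265       417.2530
  3       225.00       200.8922       602.6765
  4     2,225.00     1,912.9517     7,651.8069
  Σ                  2,539.1291     8,888.3951
P = 2,539.1291; Macaulay duration = 8,888.3951 / 2,539.1291 = 3.50057 years.
Modified duration = D_Mac / (1 + y) = 3.50057 / 1.0385 = 3.37079 years.

3.371 years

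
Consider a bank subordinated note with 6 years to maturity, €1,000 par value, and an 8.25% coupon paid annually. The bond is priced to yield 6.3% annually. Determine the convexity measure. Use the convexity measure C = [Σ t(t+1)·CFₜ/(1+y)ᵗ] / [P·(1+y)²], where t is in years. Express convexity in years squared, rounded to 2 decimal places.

With y = 0.063:
  t   CF        PV=CF/(1+0.063)^t    t·PV        t(t+1)·PV
  1        82.50        77.6105        77.6105         155.2211
  2        82.50        73.0109       146.0217         438.0651
  3        82.50        68.6838       206.0513         824.2053
  4        82.50        64.6131       258.4526       1,292.2629
  5        82.50        60.7838       303.9188       1,823.5131
  6     1,082.50       750.2885     4,501.7313      31,512.1190
  Σ                  1,094.9906     5,493.7863      36,045.3865
P = 1,094.9906.
Convexity = Σ t(t+1)·PV / [P·(1+y)²] = 36,045.3865 / (1,094.9906 × 1.129969) = 29.13216.

29.13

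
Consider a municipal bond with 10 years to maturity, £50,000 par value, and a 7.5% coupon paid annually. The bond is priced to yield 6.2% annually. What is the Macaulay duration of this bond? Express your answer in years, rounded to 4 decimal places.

7.5060 years

Periodic yield y = 0.062. Discount each cash flow and weight by its year:
  t   CF        PV=CF/(1+0.062)^t    t·PV
  1     3,750.00     3,531.0734     3,531.0734
  2     3,750.00     3,324.9279     6,649.8558
  3     3,750.00     3,130.8172     9,392.4517
  4     3,750.00     2,948.0388    11,792.1554
  5     3,750.00     2,775.9311    13,879.6555
  6     3,750.00     2,613.8711    15,683.2266
  7     3,750.00     2,461.2722    17,228.9056
  8     3,750.00     2,317.5821    18,540.6571
  9     3,750.00     2,182.2807    19,640.5265
  10   53,750.00    29,453.2553   294,532.5525
  Σ                 54,739.0500   410,871.0602
Price P = Σ PV = 54,739.0500.
Macaulay duration = Σ(t·PV) / P = 410,871.0602 / 54,739.0500 = 7.50600 years.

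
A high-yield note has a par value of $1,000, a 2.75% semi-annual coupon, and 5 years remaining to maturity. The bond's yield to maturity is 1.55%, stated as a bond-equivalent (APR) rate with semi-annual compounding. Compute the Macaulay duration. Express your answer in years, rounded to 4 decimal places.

Periodic yield y = 0.00775. Discount each cash flow and weight by its period:
  t   CF        PV=CF/(1+0.00775)^t    t·PV
  1        13.75        13.6443        13.6443
  2        13.75        13.5393        27.0787
  3        13.75        13.4352        40.3056
  4        13.75        13.3319        53.3275
  5        13.75        13.2294        66.1468
  6        13.75        13.1276        78.7657
  7        13.75        13.0267        91.1866
  8        13.75        12.9265       103.4118
  9        13.75        12.8271       115.4436
  10    1,013.75       938.4320     9,384.3198
  Σ                  1,057.5198     9,973.6304
Price P = Σ PV = 1,057.5198.
Macaulay duration = Σ(t·PV) / P = 9,973.6304 / 1,057.5198 = 9.43115 half-year periods.
In years: 9.43115 / 2 = 4.71558 years.

4.7156 years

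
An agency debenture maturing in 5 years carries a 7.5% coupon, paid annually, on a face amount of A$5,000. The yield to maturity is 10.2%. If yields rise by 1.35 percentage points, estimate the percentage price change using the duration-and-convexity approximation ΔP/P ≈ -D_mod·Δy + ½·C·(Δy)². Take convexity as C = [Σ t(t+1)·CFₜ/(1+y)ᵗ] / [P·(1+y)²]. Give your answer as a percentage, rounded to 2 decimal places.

With y = 0.102:
  t   CF        PV=CF/(1+0.102)^t    t·PV        t(t+1)·PV
  1       375.00       340.2904       340.2904         680.5808
  2       375.00       308.7934       617.5869       1,852.7607
  3       375.00       280.2118       840.6355       3,362.5421
  4       375.00       254.2757     1,017.1029       5,085.5144
  5     5,375.00     3,307.2764    16,536.3822      99,218.2929
  Σ                  4,490.8478    19,351.9978     110,199.6909
P = 4,490.8478; D_Mac = 4.30921 yrs; D_mod = 3.91035 yrs; C = 20.20640.
Duration effect: -3.91035 × (+0.0135) = -0.052790
Convexity effect: 0.5 × 20.20640 × (0.0135)² = +0.0018413
ΔP/P ≈ -0.052790 + 0.0018413 = -0.050948 = -5.0948%.

-5.09%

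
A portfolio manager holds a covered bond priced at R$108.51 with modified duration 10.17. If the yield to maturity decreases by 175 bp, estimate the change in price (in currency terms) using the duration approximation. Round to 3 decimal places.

Duration approximation: ΔP/P ≈ -D_mod · Δy = -10.17 × (-0.0175) = +0.177975.
ΔP ≈ 108.51 × (+0.177975) = +19.31206725.

+R$19.312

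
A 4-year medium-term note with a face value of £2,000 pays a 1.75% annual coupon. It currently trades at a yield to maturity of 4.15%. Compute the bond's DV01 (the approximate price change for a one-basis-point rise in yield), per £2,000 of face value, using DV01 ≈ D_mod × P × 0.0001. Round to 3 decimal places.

£0.683

Periodic yield y = 0.0415.
  t   CF        PV=CF/(1+0.0415)^t    t·PV
  1        35.00        33.6054        33.6054
  2        35.00        32.2663        64.5326
  3        35.00        30.9806        92.9419
  4     2,035.00     1,729.5269     6,918.1075
  Σ                  1,826.3792     7,109.1874
P = 1,826.3792; D_Mac = 3.89250 yrs; D_mod = 3.73740 yrs.
DV01 ≈ 3.73740 × 1,826.3792 × 0.0001 = 0.682591.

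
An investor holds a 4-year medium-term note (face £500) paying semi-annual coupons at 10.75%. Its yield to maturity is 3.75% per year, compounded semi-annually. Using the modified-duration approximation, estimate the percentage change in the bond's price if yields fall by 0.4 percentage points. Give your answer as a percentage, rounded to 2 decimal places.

Periodic yield y = 0.01875. Modified duration first:
  t   CF        PV=CF/(1+0.01875)^t    t·PV
  1       26.875        26.3804        26.3804
  2       26.875        25.8948        51.7897
  3       26.875        25.4182        76.2547
  4       26.875        24.9504        99.8017
  5       26.875        24.4912       122.4561
  6       26.875        24.0405       144.2427
  7       26.875        23.5980       165.1860
  8      526.875       454.1158     3,632.9264
  Σ                    628.8894     4,319.0378
P = 628.8894; D_Mac = 6.86772 half-year periods = 3.43386 yrs; D_mod = 3.43386/(1+0.01875) = 3.37066 yrs.
ΔP/P ≈ -D_mod · Δy = -3.37066 × (-0.004) = +0.013483 = +1.3483%.

+1.35%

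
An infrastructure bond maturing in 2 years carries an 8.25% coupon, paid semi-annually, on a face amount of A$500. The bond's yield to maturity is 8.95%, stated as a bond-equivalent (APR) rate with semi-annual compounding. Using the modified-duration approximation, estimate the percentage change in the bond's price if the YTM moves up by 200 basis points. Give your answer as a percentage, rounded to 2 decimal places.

-3.61%

Periodic yield y = 0.04475. Modified duration first:
  t   CF        PV=CF/(1+0.04475)^t    t·PV
  1       20.625        19.7416        19.7416
  2       20.625        18.8960        37.7919
  3       20.625        18.0866        54.2598
  4      520.625       436.9940     1,747.9761
  Σ                    493.7182     1,859.7694
P = 493.7182; D_Mac = 3.76686 half-year periods = 1.88343 yrs; D_mod = 1.88343/(1+0.04475) = 1.80276 yrs.
ΔP/P ≈ -D_mod · Δy = -1.80276 × (+0.02) = -0.036055 = -3.6055%.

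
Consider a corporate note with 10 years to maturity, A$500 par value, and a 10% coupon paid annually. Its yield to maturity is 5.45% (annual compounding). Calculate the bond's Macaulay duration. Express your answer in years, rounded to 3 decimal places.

7.225 years

Periodic yield y = 0.0545. Discount each cash flow and weight by its year:
  t   CF        PV=CF/(1+0.0545)^t    t·PV
  1        50.00        47.4158        47.4158
  2        50.00        44.9652        89.9305
  3        50.00        42.6413       127.9238
  4        50.00        40.4374       161.7498
  5        50.00        38.3475       191.7375
  6        50.00        36.3656       218.1935
  7        50.00        34.4861       241.4026
  8        50.00        32.7037       261.6299
  9        50.00        31.0135       279.1215
  10      550.00       323.5168     3,235.1681
  Σ                    671.8930     4,854.2729
Price P = Σ PV = 671.8930.
Macaulay duration = Σ(t·PV) / P = 4,854.2729 / 671.8930 = 7.22477 years.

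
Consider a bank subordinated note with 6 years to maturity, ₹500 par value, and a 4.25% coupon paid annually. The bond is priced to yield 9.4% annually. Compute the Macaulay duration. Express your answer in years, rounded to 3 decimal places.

Periodic yield y = 0.094. Discount each cash flow and weight by its year:
  t   CF        PV=CF/(1+0.094)^t    t·PV
  1        21.25        19.4241        19.4241
  2        21.25        17.7551        35.5103
  3        21.25        16.2296        48.6887
  4        21.25        14.8351        59.3403
  5        21.25        13.5604        67.8020
  6       521.25       304.0480     1,824.2879
  Σ                    385.8523     2,055.0533
Price P = Σ PV = 385.8523.
Macaulay duration = Σ(t·PV) / P = 2,055.0533 / 385.8523 = 5.32601 years.

5.326 years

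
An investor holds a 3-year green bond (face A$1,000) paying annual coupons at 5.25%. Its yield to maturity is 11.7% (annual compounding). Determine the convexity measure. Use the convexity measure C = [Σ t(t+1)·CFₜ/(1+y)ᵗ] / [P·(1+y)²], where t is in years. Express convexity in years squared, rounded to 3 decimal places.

With y = 0.117:
  t   CF        PV=CF/(1+0.117)^t    t·PV        t(t+1)·PV
  1        52.50        47.0009        47.0009          94.0018
  2        52.50        42.0778        84.1556         252.4668
  3     1,052.50       755.2011     2,265.6032       9,062.4126
  Σ                    844.2797     2,396.7596       9,408.8812
P = 844.2797.
Convexity = Σ t(t+1)·PV / [P·(1+y)²] = 9,408.8812 / (844.2797 × 1.247689) = 8.93193.

8.932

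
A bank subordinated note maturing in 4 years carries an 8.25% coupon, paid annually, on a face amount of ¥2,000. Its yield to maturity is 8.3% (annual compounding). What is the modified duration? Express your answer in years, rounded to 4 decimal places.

3.2919 years

Periodic yield y = 0.083. First find Macaulay duration:
  t   CF        PV=CF/(1+0.083)^t    t·PV
  1       165.00       152.3546       152.3546
  2       165.00       140.6783       281.3565
  3       165.00       129.8968       389.6905
  4     2,165.00     1,573.7802     6,295.1208
  Σ                  1,996.7099     7,118.5224
P = 1,996.7099; Macaulay duration = 7,118.5224 / 1,996.7099 = 3.56513 years.
Modified duration = D_Mac / (1 + y) = 3.56513 / 1.083 = 3.29190 years.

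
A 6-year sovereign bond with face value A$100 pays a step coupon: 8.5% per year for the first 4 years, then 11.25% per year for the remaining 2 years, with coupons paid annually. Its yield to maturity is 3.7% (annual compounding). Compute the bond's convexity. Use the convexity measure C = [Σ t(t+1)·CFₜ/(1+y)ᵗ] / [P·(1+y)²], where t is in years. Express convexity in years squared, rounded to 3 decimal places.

With y = 0.037:
  t   CF        PV=CF/(1+0.037)^t    t·PV        t(t+1)·PV
  1         8.50         8.1967         8.1967          16.3934
  2         8.50         7.9043        15.8085          47.4256
  3         8.50         7.6222        22.8667          91.4669
  4         8.50         7.3503        29.4011         147.0056
  5        11.25         9.3812        46.9060         281.4362
  6       111.25        89.4597       536.7583       3,757.3078
  Σ                    129.9144       659.9374       4,341.0355
P = 129.9144.
Convexity = Σ t(t+1)·PV / [P·(1+y)²] = 4,341.0355 / (129.9144 × 1.075369) = 31.07266.

31.073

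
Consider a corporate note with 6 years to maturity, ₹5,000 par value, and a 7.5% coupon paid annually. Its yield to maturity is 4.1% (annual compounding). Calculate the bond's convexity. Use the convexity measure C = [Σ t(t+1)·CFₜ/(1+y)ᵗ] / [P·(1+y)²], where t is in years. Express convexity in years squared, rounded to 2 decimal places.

With y = 0.041:
  t   CF        PV=CF/(1+0.041)^t    t·PV        t(t+1)·PV
  1       375.00       360.2305       360.2305         720.4611
  2       375.00       346.0428       692.0856       2,076.2568
  3       375.00       332.4138       997.2415       3,988.9659
  4       375.00       319.3216     1,277.2866       6,386.4328
  5       375.00       306.7451     1,533.7255       9,202.3527
  6     5,375.00     4,223.5155    25,341.0930     177,387.6507
  Σ                  5,888.2694    30,201.6626     199,762.1199
P = 5,888.2694.
Convexity = Σ t(t+1)·PV / [P·(1+y)²] = 199,762.1199 / (5,888.2694 × 1.083681) = 31.30574.

31.31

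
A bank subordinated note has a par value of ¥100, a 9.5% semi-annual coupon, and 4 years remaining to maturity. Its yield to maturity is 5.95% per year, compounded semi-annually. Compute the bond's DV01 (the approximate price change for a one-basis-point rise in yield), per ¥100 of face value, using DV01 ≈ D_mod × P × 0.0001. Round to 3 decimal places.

Periodic yield y = 0.02975.
  t   CF        PV=CF/(1+0.02975)^t    t·PV
  1         4.75         4.6128         4.6128
  2         4.75         4.4795         8.9590
  3         4.75         4.3501        13.0503
  4         4.75         4.2244        16.8977
  5         4.75         4.1024        20.5118
  6         4.75         3.9838        23.9031
  7         4.75         3.8688        27.0813
  8       104.75        82.8514       662.8109
  Σ                    112.4731       777.8268
P = 112.4731; D_Mac = 6.91567 half-year periods = 3.45783 yrs; D_mod = 3.35794 yrs.
DV01 ≈ 3.35794 × 112.4731 × 0.0001 = 0.037768.

¥0.038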